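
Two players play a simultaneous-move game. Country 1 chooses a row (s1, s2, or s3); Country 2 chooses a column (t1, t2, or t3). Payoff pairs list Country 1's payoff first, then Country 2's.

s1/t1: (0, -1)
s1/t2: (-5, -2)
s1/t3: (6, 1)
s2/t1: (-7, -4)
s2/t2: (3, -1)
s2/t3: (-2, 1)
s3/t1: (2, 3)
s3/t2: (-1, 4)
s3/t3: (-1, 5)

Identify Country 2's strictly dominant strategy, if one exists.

Check whether one of Country 2's strategies beats all alternatives regardless of what the opponent does.
t3 strictly dominates: vs s1: 1 > each of {-1, -2}; vs s2: 1 > each of {-4, -1}; vs s3: 5 > each of {3, 4}.

t3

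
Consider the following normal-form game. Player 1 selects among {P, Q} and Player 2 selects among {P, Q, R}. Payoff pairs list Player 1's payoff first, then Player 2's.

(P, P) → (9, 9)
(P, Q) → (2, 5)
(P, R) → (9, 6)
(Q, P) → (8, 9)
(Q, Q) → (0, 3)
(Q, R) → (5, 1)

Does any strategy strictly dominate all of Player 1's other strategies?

Check whether one of Player 1's strategies beats all alternatives regardless of what the opponent does.
P strictly dominates: vs P: 9 > 8; vs Q: 2 > 0; vs R: 9 > 5.

P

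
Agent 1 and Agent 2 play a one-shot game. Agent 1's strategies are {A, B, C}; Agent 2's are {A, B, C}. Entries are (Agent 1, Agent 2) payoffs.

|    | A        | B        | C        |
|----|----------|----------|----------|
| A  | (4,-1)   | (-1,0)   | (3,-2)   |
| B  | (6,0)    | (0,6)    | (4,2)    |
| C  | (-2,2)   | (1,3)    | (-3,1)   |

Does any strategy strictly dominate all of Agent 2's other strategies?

B

A strategy is strictly dominant if it gives Agent 2 a strictly higher payoff than every other strategy, against every choice by the opponent.
B strictly dominates: vs A: 0 > each of {-1, -2}; vs B: 6 > each of {0, 2}; vs C: 3 > each of {2, 1}.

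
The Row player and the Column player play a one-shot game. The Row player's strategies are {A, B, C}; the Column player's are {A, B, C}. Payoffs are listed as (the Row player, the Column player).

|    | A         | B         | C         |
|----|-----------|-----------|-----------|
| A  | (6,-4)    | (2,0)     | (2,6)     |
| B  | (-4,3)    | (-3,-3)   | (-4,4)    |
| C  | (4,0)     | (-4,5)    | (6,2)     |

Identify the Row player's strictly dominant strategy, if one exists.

No strictly dominant strategy

Check whether one of the Row player's strategies beats all alternatives regardless of what the opponent does.
A is not dominant: against C, C gives 6 > 2.
B is not dominant: against A, A gives 6 > -4.
C is not dominant: against A, A gives 6 > 4.
No single strategy is best against every opponent action.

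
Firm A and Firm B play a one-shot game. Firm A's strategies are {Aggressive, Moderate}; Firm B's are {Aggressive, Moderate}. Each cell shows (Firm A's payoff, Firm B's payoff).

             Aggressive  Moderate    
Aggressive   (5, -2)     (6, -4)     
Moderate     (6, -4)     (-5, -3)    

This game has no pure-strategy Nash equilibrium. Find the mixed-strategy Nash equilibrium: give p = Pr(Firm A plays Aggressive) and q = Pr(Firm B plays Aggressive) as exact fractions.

Each player's mixing probability is pinned down by making the *other* player indifferent.
Firm B indifferent between Aggressive and Moderate: p·(-2) + (1−p)·(-4) = p·(-4) + (1−p)·(-3) ⟹ (-4) + 2p = (-3) + (-1)p ⟹ p = 1/3.
Firm A indifferent between Aggressive and Moderate: q·5 + (1−q)·6 = q·6 + (1−q)·(-5) ⟹ 6 + (-1)q = (-5) + 11q ⟹ q = 11/12.

p = 1/3, q = 11/12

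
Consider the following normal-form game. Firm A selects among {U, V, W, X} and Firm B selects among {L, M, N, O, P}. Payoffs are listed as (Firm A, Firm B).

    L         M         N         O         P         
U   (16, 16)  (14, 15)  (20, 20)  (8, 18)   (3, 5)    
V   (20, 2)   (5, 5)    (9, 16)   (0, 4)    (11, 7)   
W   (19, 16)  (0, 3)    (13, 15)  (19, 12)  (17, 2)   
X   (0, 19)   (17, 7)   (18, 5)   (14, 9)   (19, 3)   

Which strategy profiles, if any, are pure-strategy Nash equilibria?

(U, N)

Find each player's best response to every opponent strategy; NE are the intersections.
Firm A's best responses — vs L: V (payoff 20); vs M: X (payoff 17); vs N: U (payoff 20); vs O: W (payoff 19); vs P: X (payoff 19).
Firm B's best responses — vs U: N (payoff 20); vs V: N (payoff 16); vs W: L (payoff 16); vs X: L (payoff 19).
The only mutual best response is (U, N); neither player gains by switching there.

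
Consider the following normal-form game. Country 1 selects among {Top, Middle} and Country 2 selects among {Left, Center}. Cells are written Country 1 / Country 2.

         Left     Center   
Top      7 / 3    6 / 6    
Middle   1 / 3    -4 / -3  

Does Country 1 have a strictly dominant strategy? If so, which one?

Top

A strategy is strictly dominant if it gives Country 1 a strictly higher payoff than every other strategy, against every choice by the opponent.
Top strictly dominates: vs Left: 7 > 1; vs Center: 6 > -4.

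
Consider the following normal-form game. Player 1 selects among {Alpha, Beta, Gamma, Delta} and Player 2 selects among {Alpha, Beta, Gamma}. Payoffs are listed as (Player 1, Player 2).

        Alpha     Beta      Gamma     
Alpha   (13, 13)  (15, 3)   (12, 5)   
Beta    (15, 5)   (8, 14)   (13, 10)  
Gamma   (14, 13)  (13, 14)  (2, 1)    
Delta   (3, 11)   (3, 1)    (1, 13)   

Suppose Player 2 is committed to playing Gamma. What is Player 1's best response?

Beta

With Player 2 fixed at Gamma, Player 1's payoffs are: Alpha → 12, Beta → 13, Gamma → 2, Delta → 1.
The maximum is 13, achieved by Beta.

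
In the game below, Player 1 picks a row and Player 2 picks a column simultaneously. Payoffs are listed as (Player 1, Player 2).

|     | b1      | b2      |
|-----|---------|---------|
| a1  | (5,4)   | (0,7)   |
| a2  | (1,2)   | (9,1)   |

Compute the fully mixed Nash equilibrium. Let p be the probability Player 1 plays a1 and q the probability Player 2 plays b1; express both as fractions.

p = 1/4, q = 9/13

In a mixed NE each player is indifferent between their pure strategies, so the opponent's mix sets the indifference.
Player 2 indifferent between b1 and b2: p·4 + (1−p)·2 = p·7 + (1−p)·1 ⟹ 2 + 2p = 1 + 6p ⟹ p = 1/4.
Player 1 indifferent between a1 and a2: q·5 + (1−q)·0 = q·1 + (1−q)·9 ⟹ 0 + 5q = 9 + (-8)q ⟹ q = 9/13.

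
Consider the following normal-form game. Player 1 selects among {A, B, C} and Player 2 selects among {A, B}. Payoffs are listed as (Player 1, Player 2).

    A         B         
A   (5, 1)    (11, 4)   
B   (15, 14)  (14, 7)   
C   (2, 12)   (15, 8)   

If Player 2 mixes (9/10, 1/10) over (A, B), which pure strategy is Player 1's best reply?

B

Player 1's best reply maximizes expected payoff against the mix.
A: (9/10)·5 + (1/10)·11 = 28/5
B: (9/10)·15 + (1/10)·14 = 149/10
C: (9/10)·2 + (1/10)·15 = 33/10
Highest expected payoff is 149/10, from B.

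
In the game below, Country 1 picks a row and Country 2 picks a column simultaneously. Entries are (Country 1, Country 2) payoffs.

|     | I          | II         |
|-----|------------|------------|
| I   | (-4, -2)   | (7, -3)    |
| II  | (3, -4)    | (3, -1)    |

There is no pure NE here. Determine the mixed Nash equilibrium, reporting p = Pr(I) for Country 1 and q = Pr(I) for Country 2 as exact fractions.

p = 3/4, q = 4/11

In a mixed NE each player is indifferent between their pure strategies, so the opponent's mix sets the indifference.
Country 2 indifferent between I and II: p·(-2) + (1−p)·(-4) = p·(-3) + (1−p)·(-1) ⟹ (-4) + 2p = (-1) + (-2)p ⟹ p = 3/4.
Country 1 indifferent between I and II: q·(-4) + (1−q)·7 = q·3 + (1−q)·3 ⟹ 7 + (-11)q = 3 + 0q ⟹ q = 4/11.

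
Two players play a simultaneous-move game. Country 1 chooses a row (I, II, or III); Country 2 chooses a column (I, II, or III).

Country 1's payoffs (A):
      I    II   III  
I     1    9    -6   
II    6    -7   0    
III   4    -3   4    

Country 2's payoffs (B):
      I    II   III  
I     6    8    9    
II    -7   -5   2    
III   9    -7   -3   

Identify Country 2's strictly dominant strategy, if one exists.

None

Check whether one of Country 2's strategies beats all alternatives regardless of what the opponent does.
I is not dominant: against I, II gives 8 > 6.
II is not dominant: against I, III gives 9 > 8.
III is not dominant: against III, I gives 9 > -3.
No single strategy is best against every opponent action.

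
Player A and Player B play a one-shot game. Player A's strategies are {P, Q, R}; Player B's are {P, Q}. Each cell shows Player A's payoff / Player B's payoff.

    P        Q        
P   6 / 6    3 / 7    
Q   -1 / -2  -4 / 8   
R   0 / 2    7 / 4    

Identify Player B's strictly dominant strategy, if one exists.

A strategy is strictly dominant if it gives Player B a strictly higher payoff than every other strategy, against every choice by the opponent.
Q strictly dominates: vs P: 7 > 6; vs Q: 8 > -2; vs R: 4 > 2.

Q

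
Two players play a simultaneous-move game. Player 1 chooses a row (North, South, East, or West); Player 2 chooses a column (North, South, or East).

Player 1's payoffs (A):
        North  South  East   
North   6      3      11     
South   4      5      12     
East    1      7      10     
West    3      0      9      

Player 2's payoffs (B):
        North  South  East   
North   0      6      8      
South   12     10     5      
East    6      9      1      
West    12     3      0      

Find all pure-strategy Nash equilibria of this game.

A profile is a Nash equilibrium when each player is best-responding to the other.
Player 1's best responses — vs North: North (payoff 6); vs South: East (payoff 7); vs East: South (payoff 12).
Player 2's best responses — vs North: East (payoff 8); vs South: North (payoff 12); vs East: South (payoff 9); vs West: North (payoff 12).
The only mutual best response is (East, South); neither player gains by switching there.

(East, South)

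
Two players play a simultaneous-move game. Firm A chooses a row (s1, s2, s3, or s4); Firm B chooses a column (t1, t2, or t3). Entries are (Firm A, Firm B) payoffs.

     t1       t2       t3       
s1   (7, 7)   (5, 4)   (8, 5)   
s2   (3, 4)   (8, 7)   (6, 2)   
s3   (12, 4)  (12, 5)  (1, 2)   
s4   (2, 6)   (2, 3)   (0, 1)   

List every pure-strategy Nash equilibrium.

Find each player's best response to every opponent strategy; NE are the intersections.
Firm A's best responses — vs t1: s3 (payoff 12); vs t2: s3 (payoff 12); vs t3: s1 (payoff 8).
Firm B's best responses — vs s1: t1 (payoff 7); vs s2: t2 (payoff 7); vs s3: t2 (payoff 5); vs s4: t1 (payoff 6).
The only mutual best response is (s3, t2); neither player gains by switching there.

(s3, t2)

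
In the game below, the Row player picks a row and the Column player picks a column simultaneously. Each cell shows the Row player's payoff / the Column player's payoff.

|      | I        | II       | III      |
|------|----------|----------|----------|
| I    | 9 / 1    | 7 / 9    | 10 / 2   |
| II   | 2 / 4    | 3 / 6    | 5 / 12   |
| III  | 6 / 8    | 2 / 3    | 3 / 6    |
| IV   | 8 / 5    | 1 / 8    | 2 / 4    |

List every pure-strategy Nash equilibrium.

(I, II)

A profile is a Nash equilibrium when each player is best-responding to the other.
The Row player's best responses — vs I: I (payoff 9); vs II: I (payoff 7); vs III: I (payoff 10).
The Column player's best responses — vs I: II (payoff 9); vs II: III (payoff 12); vs III: I (payoff 8); vs IV: II (payoff 8).
The only mutual best response is (I, II); neither player gains by switching there.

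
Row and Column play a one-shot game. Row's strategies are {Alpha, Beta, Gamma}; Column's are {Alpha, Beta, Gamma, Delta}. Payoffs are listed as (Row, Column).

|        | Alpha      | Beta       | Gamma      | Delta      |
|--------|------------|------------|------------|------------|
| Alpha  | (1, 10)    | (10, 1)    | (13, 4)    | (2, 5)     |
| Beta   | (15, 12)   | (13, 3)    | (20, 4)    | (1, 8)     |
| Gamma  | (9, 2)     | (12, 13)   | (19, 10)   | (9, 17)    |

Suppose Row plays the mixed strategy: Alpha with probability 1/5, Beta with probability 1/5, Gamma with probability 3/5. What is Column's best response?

Compute Column's expected payoff from each pure strategy against the given mix.
Alpha: (1/5)·10 + (1/5)·12 + (3/5)·2 = 28/5
Beta: (1/5)·1 + (1/5)·3 + (3/5)·13 = 43/5
Gamma: (1/5)·4 + (1/5)·4 + (3/5)·10 = 38/5
Delta: (1/5)·5 + (1/5)·8 + (3/5)·17 = 64/5
Highest expected payoff is 64/5, from Delta.

Delta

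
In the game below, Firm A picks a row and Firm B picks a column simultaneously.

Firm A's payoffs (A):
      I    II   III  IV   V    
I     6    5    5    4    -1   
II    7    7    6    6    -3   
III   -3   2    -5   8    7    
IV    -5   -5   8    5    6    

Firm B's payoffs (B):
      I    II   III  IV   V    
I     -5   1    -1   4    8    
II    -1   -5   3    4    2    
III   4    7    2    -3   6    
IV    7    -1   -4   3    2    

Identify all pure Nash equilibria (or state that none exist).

Check mutual best responses: a cell is a NE iff neither player can gain by unilaterally deviating.
Firm A's best responses — vs I: II (payoff 7); vs II: II (payoff 7); vs III: IV (payoff 8); vs IV: III (payoff 8); vs V: III (payoff 7).
Firm B's best responses — vs I: V (payoff 8); vs II: IV (payoff 4); vs III: II (payoff 7); vs IV: I (payoff 7).
No cell has both players best-responding. For instance, Firm A's best reply to III is IV, but against IV Firm B prefers I over III.

There is no pure-strategy Nash equilibrium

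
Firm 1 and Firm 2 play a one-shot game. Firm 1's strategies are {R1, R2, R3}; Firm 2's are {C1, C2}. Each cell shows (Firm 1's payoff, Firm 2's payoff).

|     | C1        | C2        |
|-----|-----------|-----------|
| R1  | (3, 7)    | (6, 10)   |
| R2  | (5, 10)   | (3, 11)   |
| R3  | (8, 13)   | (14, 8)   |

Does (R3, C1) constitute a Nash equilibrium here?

Yes

Holding Firm 2 at C1: Firm 1 gets 8 from R3, versus 3 from R1, 5 from R2. No profitable deviation for Firm 1.
Holding Firm 1 at R3: Firm 2 gets 13 from C1, versus 8 from C2. No profitable deviation for Firm 2 either.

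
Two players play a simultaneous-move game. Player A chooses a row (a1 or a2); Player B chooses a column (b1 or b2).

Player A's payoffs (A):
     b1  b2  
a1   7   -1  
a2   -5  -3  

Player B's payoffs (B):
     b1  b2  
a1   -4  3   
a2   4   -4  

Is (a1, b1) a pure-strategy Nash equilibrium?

No

Holding Player B at b1: Player A gets 7 from a1, versus -5 from a2. No profitable deviation for Player A.
Holding Player A at a1: Player B gets -4 from b1 but could get 3 by switching to b2. Player B has a profitable deviation.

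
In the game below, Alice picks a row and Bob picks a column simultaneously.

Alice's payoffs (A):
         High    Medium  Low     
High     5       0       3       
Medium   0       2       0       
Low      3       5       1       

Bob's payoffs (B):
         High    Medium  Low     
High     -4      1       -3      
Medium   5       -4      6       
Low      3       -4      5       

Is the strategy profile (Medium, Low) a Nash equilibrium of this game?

No

Holding Bob at Low: Alice gets 0 from Medium but could get 3 by switching to High. Alice has a profitable deviation.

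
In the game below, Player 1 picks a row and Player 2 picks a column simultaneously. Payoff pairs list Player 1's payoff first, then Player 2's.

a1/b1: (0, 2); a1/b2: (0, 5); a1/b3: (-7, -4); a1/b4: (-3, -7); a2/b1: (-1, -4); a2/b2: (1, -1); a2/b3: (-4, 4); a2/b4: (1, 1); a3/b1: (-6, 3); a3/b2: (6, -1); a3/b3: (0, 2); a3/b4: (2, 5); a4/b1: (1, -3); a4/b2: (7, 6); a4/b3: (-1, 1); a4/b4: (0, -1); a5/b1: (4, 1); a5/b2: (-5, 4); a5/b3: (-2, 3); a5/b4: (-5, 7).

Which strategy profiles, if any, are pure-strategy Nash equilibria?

Check mutual best responses: a cell is a NE iff neither player can gain by unilaterally deviating.
Player 1's best responses — vs b1: a5 (payoff 4); vs b2: a4 (payoff 7); vs b3: a3 (payoff 0); vs b4: a3 (payoff 2).
Player 2's best responses — vs a1: b2 (payoff 5); vs a2: b3 (payoff 4); vs a3: b4 (payoff 5); vs a4: b2 (payoff 6); vs a5: b4 (payoff 7).
Mutual best responses occur at (a3, b4) and (a4, b2); at each, neither player gains by switching.

(a3, b4) and (a4, b2)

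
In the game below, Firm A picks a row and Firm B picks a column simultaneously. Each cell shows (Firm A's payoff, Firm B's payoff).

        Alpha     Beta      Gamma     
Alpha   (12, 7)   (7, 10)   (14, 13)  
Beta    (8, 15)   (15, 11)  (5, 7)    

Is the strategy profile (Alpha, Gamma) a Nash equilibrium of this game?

Holding Firm B at Gamma: Firm A gets 14 from Alpha, versus 5 from Beta. No profitable deviation for Firm A.
Holding Firm A at Alpha: Firm B gets 13 from Gamma, versus 7 from Alpha, 10 from Beta. No profitable deviation for Firm B either.

Yes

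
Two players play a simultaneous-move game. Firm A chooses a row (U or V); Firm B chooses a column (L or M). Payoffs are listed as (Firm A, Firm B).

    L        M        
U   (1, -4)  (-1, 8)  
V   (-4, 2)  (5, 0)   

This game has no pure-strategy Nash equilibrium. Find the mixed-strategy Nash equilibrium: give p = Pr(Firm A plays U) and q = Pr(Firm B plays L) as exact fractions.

p = 1/7, q = 6/11

Each player's mixing probability is pinned down by making the *other* player indifferent.
Firm B indifferent between L and M: p·(-4) + (1−p)·2 = p·8 + (1−p)·0 ⟹ 2 + (-6)p = 0 + 8p ⟹ p = 1/7.
Firm A indifferent between U and V: q·1 + (1−q)·(-1) = q·(-4) + (1−q)·5 ⟹ (-1) + 2q = 5 + (-9)q ⟹ q = 6/11.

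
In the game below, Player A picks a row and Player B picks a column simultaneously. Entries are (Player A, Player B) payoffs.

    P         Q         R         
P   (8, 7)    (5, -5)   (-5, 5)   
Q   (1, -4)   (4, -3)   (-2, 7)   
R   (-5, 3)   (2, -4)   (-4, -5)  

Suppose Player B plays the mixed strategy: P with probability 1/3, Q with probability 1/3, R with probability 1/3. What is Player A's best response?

Player A's best reply maximizes expected payoff against the mix.
P: (1/3)·8 + (1/3)·5 + (1/3)·(-5) = 8/3
Q: (1/3)·1 + (1/3)·4 + (1/3)·(-2) = 1
R: (1/3)·(-5) + (1/3)·2 + (1/3)·(-4) = -7/3
Highest expected payoff is 8/3, from P.

P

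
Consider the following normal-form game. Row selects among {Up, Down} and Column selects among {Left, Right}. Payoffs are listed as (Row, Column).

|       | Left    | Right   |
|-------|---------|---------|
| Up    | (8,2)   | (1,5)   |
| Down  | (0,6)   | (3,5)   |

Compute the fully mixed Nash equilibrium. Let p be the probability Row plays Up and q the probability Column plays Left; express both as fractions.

In a mixed NE each player is indifferent between their pure strategies, so the opponent's mix sets the indifference.
Column indifferent between Left and Right: p·2 + (1−p)·6 = p·5 + (1−p)·5 ⟹ 6 + (-4)p = 5 + 0p ⟹ p = 1/4.
Row indifferent between Up and Down: q·8 + (1−q)·1 = q·0 + (1−q)·3 ⟹ 1 + 7q = 3 + (-3)q ⟹ q = 1/5.

p = 1/4, q = 1/5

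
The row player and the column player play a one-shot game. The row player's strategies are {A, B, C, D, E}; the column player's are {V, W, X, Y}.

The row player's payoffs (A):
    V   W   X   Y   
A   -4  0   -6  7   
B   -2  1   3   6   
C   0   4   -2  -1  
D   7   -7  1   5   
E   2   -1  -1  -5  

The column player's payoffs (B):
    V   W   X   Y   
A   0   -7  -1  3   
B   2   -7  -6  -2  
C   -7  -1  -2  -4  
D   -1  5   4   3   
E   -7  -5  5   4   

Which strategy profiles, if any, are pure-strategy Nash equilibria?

Check mutual best responses: a cell is a NE iff neither player can gain by unilaterally deviating.
The row player's best responses — vs V: D (payoff 7); vs W: C (payoff 4); vs X: B (payoff 3); vs Y: A (payoff 7).
The column player's best responses — vs A: Y (payoff 3); vs B: V (payoff 2); vs C: W (payoff -1); vs D: W (payoff 5); vs E: X (payoff 5).
Mutual best responses occur at (A, Y) and (C, W); at each, neither player gains by switching.

(A, Y) and (C, W)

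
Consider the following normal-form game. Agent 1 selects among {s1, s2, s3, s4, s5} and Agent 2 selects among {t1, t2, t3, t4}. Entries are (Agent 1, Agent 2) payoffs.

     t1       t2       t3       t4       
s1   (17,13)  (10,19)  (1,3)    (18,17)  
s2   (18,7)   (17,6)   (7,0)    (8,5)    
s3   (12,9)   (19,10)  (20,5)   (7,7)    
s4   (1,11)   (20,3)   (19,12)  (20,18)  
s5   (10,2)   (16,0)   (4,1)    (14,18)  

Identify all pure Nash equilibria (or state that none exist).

Check mutual best responses: a cell is a NE iff neither player can gain by unilaterally deviating.
Agent 1's best responses — vs t1: s2 (payoff 18); vs t2: s4 (payoff 20); vs t3: s3 (payoff 20); vs t4: s4 (payoff 20).
Agent 2's best responses — vs s1: t2 (payoff 19); vs s2: t1 (payoff 7); vs s3: t2 (payoff 10); vs s4: t4 (payoff 18); vs s5: t4 (payoff 18).
Mutual best responses occur at (s2, t1) and (s4, t4); at each, neither player gains by switching.

(s2, t1) and (s4, t4)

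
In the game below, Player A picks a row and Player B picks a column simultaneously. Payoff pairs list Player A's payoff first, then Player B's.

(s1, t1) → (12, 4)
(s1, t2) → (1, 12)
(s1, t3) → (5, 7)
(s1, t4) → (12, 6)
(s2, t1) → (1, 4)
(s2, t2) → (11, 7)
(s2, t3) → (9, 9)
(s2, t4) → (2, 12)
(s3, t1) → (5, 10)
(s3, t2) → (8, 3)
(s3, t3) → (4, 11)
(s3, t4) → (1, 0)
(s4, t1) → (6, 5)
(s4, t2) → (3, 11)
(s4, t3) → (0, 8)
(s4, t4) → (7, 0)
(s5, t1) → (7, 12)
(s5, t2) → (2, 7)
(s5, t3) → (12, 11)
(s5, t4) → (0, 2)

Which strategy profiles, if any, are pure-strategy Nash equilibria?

There is no pure-strategy Nash equilibrium

A profile is a Nash equilibrium when each player is best-responding to the other.
Player A's best responses — vs t1: s1 (payoff 12); vs t2: s2 (payoff 11); vs t3: s5 (payoff 12); vs t4: s1 (payoff 12).
Player B's best responses — vs s1: t2 (payoff 12); vs s2: t4 (payoff 12); vs s3: t3 (payoff 11); vs s4: t2 (payoff 11); vs s5: t1 (payoff 12).
No cell has both players best-responding. For instance, Player A's best reply to t1 is s1, but against s1 Player B prefers t2 over t1.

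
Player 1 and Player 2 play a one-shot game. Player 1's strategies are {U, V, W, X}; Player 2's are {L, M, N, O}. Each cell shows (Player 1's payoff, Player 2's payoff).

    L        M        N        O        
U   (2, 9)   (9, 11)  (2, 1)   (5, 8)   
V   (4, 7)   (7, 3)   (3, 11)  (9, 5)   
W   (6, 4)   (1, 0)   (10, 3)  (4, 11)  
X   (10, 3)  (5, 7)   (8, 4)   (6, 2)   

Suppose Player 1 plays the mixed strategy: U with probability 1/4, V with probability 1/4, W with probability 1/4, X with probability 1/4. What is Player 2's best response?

O

Compute Player 2's expected payoff from each pure strategy against the given mix.
L: (1/4)·9 + (1/4)·7 + (1/4)·4 + (1/4)·3 = 23/4
M: (1/4)·11 + (1/4)·3 + (1/4)·0 + (1/4)·7 = 21/4
N: (1/4)·1 + (1/4)·11 + (1/4)·3 + (1/4)·4 = 19/4
O: (1/4)·8 + (1/4)·5 + (1/4)·11 + (1/4)·2 = 13/2
Highest expected payoff is 13/2, from O.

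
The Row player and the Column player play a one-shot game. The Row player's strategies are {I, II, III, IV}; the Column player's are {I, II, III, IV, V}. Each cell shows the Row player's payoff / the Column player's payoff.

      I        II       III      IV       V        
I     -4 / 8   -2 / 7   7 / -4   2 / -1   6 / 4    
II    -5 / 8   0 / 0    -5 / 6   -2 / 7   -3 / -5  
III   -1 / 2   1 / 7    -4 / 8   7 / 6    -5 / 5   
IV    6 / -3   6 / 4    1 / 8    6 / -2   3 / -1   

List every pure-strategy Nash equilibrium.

Check mutual best responses: a cell is a NE iff neither player can gain by unilaterally deviating.
The Row player's best responses — vs I: IV (payoff 6); vs II: IV (payoff 6); vs III: I (payoff 7); vs IV: III (payoff 7); vs V: I (payoff 6).
The Column player's best responses — vs I: I (payoff 8); vs II: I (payoff 8); vs III: III (payoff 8); vs IV: III (payoff 8).
No cell has both players best-responding. For instance, the Row player's best reply to I is IV, but against IV the Column player prefers III over I.

None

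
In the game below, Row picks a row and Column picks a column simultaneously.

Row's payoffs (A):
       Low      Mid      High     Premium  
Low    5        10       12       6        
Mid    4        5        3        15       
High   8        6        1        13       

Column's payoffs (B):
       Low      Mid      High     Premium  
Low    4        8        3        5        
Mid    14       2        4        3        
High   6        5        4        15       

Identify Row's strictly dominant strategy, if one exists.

A strategy is strictly dominant if it gives Row a strictly higher payoff than every other strategy, against every choice by the opponent.
Low is not dominant: against Low, High gives 8 > 5.
Mid is not dominant: against Low, Low gives 5 > 4.
High is not dominant: against Mid, Low gives 10 > 6.
No single strategy is best against every opponent action.

None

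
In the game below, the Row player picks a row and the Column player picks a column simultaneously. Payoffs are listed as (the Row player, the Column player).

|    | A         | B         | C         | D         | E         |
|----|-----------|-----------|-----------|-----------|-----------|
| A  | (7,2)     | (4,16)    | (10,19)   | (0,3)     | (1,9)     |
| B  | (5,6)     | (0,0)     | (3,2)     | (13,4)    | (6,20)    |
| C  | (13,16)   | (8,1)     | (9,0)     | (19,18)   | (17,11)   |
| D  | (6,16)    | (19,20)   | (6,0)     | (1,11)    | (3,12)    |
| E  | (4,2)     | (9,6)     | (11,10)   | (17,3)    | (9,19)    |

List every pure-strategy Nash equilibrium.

(C, D) and (D, B)

Find each player's best response to every opponent strategy; NE are the intersections.
The Row player's best responses — vs A: C (payoff 13); vs B: D (payoff 19); vs C: E (payoff 11); vs D: C (payoff 19); vs E: C (payoff 17).
The Column player's best responses — vs A: C (payoff 19); vs B: E (payoff 20); vs C: D (payoff 18); vs D: B (payoff 20); vs E: E (payoff 19).
Mutual best responses occur at (C, D) and (D, B); at each, neither player gains by switching.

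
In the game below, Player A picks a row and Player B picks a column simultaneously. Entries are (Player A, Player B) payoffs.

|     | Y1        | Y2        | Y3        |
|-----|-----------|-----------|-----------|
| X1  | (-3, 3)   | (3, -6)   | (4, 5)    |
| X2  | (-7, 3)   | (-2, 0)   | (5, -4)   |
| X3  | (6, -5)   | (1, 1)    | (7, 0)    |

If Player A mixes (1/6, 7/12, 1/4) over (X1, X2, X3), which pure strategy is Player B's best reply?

Player B's best reply maximizes expected payoff against the mix.
Y1: (1/6)·3 + (7/12)·3 + (1/4)·(-5) = 1
Y2: (1/6)·(-6) + (7/12)·0 + (1/4)·1 = -3/4
Y3: (1/6)·5 + (7/12)·(-4) + (1/4)·0 = -3/2
Highest expected payoff is 1, from Y1.

Y1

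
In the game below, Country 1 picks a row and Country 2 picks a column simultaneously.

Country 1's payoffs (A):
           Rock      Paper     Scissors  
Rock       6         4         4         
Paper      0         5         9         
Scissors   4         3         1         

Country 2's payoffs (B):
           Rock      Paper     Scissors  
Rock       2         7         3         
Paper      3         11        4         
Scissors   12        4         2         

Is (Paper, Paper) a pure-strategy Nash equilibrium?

Yes

Holding Country 2 at Paper: Country 1 gets 5 from Paper, versus 4 from Rock, 3 from Scissors. No profitable deviation for Country 1.
Holding Country 1 at Paper: Country 2 gets 11 from Paper, versus 3 from Rock, 4 from Scissors. No profitable deviation for Country 2 either.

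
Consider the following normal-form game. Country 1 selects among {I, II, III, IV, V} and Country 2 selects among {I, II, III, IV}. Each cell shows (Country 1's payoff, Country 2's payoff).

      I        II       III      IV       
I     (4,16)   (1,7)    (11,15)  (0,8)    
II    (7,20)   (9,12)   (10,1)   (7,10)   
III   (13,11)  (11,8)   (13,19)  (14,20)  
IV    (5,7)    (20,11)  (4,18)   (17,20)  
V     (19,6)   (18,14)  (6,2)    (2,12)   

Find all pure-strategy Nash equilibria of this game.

(IV, IV)

A profile is a Nash equilibrium when each player is best-responding to the other.
Country 1's best responses — vs I: V (payoff 19); vs II: IV (payoff 20); vs III: III (payoff 13); vs IV: IV (payoff 17).
Country 2's best responses — vs I: I (payoff 16); vs II: I (payoff 20); vs III: IV (payoff 20); vs IV: IV (payoff 20); vs V: II (payoff 14).
The only mutual best response is (IV, IV); neither player gains by switching there.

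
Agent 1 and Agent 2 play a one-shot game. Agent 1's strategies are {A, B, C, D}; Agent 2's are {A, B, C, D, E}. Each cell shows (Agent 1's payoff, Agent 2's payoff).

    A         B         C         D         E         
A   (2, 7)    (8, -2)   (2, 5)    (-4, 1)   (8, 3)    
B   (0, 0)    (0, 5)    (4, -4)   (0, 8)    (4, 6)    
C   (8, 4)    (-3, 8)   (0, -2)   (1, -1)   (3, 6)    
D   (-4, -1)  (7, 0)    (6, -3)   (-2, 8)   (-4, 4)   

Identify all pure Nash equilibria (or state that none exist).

Find each player's best response to every opponent strategy; NE are the intersections.
Agent 1's best responses — vs A: C (payoff 8); vs B: A (payoff 8); vs C: D (payoff 6); vs D: C (payoff 1); vs E: A (payoff 8).
Agent 2's best responses — vs A: A (payoff 7); vs B: D (payoff 8); vs C: B (payoff 8); vs D: D (payoff 8).
No cell has both players best-responding. For instance, Agent 1's best reply to D is C, but against C Agent 2 prefers B over D.

No pure-strategy Nash equilibrium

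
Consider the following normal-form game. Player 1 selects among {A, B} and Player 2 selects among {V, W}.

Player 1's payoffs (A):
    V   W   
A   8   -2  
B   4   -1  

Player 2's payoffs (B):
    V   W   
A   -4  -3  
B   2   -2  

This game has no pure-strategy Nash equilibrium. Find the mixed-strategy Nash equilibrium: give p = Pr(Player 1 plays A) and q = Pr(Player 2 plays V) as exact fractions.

In a mixed NE each player is indifferent between their pure strategies, so the opponent's mix sets the indifference.
Player 2 indifferent between V and W: p·(-4) + (1−p)·2 = p·(-3) + (1−p)·(-2) ⟹ 2 + (-6)p = (-2) + (-1)p ⟹ p = 4/5.
Player 1 indifferent between A and B: q·8 + (1−q)·(-2) = q·4 + (1−q)·(-1) ⟹ (-2) + 10q = (-1) + 5q ⟹ q = 1/5.

p = 4/5, q = 1/5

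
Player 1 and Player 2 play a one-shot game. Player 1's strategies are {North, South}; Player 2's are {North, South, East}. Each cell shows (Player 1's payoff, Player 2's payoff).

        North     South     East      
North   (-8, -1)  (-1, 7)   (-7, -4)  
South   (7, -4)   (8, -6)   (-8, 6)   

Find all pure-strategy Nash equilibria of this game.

None

Find each player's best response to every opponent strategy; NE are the intersections.
Player 1's best responses — vs North: South (payoff 7); vs South: South (payoff 8); vs East: North (payoff -7).
Player 2's best responses — vs North: South (payoff 7); vs South: East (payoff 6).
No cell has both players best-responding. For instance, Player 1's best reply to East is North, but against North Player 2 prefers South over East.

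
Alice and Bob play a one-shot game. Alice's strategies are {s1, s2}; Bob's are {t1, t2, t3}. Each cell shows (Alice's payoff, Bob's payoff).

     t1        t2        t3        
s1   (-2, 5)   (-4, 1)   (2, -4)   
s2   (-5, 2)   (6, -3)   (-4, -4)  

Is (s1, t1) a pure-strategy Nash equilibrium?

Yes

Holding Bob at t1: Alice gets -2 from s1, versus -5 from s2. No profitable deviation for Alice.
Holding Alice at s1: Bob gets 5 from t1, versus 1 from t2, -4 from t3. No profitable deviation for Bob either.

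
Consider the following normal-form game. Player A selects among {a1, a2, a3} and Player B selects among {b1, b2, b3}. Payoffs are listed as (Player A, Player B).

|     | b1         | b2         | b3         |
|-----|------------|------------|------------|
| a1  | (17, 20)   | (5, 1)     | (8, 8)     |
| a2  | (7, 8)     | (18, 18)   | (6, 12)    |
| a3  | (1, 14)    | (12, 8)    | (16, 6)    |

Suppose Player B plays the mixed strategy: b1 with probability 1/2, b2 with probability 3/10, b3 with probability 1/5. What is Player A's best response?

a1

Player A's best reply maximizes expected payoff against the mix.
a1: (1/2)·17 + (3/10)·5 + (1/5)·8 = 58/5
a2: (1/2)·7 + (3/10)·18 + (1/5)·6 = 101/10
a3: (1/2)·1 + (3/10)·12 + (1/5)·16 = 73/10
Highest expected payoff is 58/5, from a1.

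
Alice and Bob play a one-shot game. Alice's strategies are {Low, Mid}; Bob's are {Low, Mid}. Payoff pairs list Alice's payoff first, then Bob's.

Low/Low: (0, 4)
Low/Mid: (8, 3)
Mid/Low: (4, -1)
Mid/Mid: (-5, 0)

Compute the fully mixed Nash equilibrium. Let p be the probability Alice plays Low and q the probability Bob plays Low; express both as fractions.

Each player's mixing probability is pinned down by making the *other* player indifferent.
Bob indifferent between Low and Mid: p·4 + (1−p)·(-1) = p·3 + (1−p)·0 ⟹ (-1) + 5p = 0 + 3p ⟹ p = 1/2.
Alice indifferent between Low and Mid: q·0 + (1−q)·8 = q·4 + (1−q)·(-5) ⟹ 8 + (-8)q = (-5) + 9q ⟹ q = 13/17.

p = 1/2, q = 13/17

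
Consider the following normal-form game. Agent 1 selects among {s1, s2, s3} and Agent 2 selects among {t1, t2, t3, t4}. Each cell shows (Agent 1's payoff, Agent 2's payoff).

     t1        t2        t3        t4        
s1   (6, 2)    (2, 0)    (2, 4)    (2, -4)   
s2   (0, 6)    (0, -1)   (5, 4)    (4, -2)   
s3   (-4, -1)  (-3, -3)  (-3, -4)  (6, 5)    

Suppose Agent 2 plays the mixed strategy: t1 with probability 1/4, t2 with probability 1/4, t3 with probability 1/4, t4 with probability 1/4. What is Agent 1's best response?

s1

Compute Agent 1's expected payoff from each pure strategy against the given mix.
s1: (1/4)·6 + (1/4)·2 + (1/4)·2 + (1/4)·2 = 3
s2: (1/4)·0 + (1/4)·0 + (1/4)·5 + (1/4)·4 = 9/4
s3: (1/4)·(-4) + (1/4)·(-3) + (1/4)·(-3) + (1/4)·6 = -1
Highest expected payoff is 3, from s1.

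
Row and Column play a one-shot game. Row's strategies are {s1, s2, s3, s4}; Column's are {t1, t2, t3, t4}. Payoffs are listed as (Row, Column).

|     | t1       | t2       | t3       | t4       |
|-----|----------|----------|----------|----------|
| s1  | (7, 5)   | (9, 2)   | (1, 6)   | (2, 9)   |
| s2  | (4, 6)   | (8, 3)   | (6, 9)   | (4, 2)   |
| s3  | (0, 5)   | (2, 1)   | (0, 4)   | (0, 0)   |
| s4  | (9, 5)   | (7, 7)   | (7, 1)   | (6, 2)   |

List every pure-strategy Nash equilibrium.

There is no pure-strategy Nash equilibrium

Find each player's best response to every opponent strategy; NE are the intersections.
Row's best responses — vs t1: s4 (payoff 9); vs t2: s1 (payoff 9); vs t3: s4 (payoff 7); vs t4: s4 (payoff 6).
Column's best responses — vs s1: t4 (payoff 9); vs s2: t3 (payoff 9); vs s3: t1 (payoff 5); vs s4: t2 (payoff 7).
No cell has both players best-responding. For instance, Row's best reply to t4 is s4, but against s4 Column prefers t2 over t4.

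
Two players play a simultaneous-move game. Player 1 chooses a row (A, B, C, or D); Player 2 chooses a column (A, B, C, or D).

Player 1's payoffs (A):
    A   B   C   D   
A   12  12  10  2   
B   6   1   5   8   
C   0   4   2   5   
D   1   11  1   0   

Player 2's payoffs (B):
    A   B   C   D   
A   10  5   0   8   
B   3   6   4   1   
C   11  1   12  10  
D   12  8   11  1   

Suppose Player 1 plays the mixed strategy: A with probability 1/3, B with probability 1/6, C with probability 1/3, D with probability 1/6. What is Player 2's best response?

A

Player 2's best reply maximizes expected payoff against the mix.
A: (1/3)·10 + (1/6)·3 + (1/3)·11 + (1/6)·12 = 19/2
B: (1/3)·5 + (1/6)·6 + (1/3)·1 + (1/6)·8 = 13/3
C: (1/3)·0 + (1/6)·4 + (1/3)·12 + (1/6)·11 = 13/2
D: (1/3)·8 + (1/6)·1 + (1/3)·10 + (1/6)·1 = 19/3
Highest expected payoff is 19/2, from A.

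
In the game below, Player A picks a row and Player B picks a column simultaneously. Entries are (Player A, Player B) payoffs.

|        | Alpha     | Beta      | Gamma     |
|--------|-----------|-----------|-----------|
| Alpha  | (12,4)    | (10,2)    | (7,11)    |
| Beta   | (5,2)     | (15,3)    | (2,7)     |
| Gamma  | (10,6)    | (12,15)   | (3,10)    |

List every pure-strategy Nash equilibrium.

(Alpha, Gamma)

Check mutual best responses: a cell is a NE iff neither player can gain by unilaterally deviating.
Player A's best responses — vs Alpha: Alpha (payoff 12); vs Beta: Beta (payoff 15); vs Gamma: Alpha (payoff 7).
Player B's best responses — vs Alpha: Gamma (payoff 11); vs Beta: Gamma (payoff 7); vs Gamma: Beta (payoff 15).
The only mutual best response is (Alpha, Gamma); neither player gains by switching there.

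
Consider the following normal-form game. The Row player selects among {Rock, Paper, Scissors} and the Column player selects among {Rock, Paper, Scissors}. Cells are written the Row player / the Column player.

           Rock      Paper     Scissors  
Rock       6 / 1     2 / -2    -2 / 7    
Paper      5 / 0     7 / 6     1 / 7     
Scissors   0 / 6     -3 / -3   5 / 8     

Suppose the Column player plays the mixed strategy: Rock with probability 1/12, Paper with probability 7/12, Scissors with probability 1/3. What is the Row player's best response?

Compute the Row player's expected payoff from each pure strategy against the given mix.
Rock: (1/12)·6 + (7/12)·2 + (1/3)·(-2) = 1
Paper: (1/12)·5 + (7/12)·7 + (1/3)·1 = 29/6
Scissors: (1/12)·0 + (7/12)·(-3) + (1/3)·5 = -1/12
Highest expected payoff is 29/6, from Paper.

Paper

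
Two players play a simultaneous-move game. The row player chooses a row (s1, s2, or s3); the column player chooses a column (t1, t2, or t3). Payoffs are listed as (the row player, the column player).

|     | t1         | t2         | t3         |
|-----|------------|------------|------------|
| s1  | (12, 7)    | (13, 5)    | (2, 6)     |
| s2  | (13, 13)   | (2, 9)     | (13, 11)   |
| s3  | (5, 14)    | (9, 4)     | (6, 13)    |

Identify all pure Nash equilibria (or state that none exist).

Check mutual best responses: a cell is a NE iff neither player can gain by unilaterally deviating.
The row player's best responses — vs t1: s2 (payoff 13); vs t2: s1 (payoff 13); vs t3: s2 (payoff 13).
The column player's best responses — vs s1: t1 (payoff 7); vs s2: t1 (payoff 13); vs s3: t1 (payoff 14).
The only mutual best response is (s2, t1); neither player gains by switching there.

(s2, t1)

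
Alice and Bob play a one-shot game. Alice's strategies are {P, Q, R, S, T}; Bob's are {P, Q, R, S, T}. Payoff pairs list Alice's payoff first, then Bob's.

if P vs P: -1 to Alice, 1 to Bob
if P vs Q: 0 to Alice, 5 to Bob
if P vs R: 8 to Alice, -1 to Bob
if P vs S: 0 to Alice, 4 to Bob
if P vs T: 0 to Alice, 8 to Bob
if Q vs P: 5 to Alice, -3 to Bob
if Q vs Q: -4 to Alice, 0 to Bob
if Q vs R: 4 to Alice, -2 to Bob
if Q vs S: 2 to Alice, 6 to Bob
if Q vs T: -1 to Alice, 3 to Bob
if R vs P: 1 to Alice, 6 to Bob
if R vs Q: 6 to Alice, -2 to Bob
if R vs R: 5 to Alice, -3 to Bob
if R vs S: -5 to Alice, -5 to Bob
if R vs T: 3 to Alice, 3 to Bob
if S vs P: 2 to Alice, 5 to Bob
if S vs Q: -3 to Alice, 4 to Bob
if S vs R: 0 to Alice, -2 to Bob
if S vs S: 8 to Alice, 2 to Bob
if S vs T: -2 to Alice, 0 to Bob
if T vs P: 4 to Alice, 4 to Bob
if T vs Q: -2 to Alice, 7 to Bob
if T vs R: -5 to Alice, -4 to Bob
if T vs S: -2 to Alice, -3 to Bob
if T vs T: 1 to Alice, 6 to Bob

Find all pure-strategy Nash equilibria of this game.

None

Check mutual best responses: a cell is a NE iff neither player can gain by unilaterally deviating.
Alice's best responses — vs P: Q (payoff 5); vs Q: R (payoff 6); vs R: P (payoff 8); vs S: S (payoff 8); vs T: R (payoff 3).
Bob's best responses — vs P: T (payoff 8); vs Q: S (payoff 6); vs R: P (payoff 6); vs S: P (payoff 5); vs T: Q (payoff 7).
No cell has both players best-responding. For instance, Alice's best reply to P is Q, but against Q Bob prefers S over P.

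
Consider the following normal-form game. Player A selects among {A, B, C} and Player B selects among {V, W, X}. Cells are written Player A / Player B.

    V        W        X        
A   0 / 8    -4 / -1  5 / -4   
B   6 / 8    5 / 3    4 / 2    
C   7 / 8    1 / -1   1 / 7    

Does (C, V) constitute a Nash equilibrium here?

Holding Player B at V: Player A gets 7 from C, versus 0 from A, 6 from B. No profitable deviation for Player A.
Holding Player A at C: Player B gets 8 from V, versus -1 from W, 7 from X. No profitable deviation for Player B either.

Yes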